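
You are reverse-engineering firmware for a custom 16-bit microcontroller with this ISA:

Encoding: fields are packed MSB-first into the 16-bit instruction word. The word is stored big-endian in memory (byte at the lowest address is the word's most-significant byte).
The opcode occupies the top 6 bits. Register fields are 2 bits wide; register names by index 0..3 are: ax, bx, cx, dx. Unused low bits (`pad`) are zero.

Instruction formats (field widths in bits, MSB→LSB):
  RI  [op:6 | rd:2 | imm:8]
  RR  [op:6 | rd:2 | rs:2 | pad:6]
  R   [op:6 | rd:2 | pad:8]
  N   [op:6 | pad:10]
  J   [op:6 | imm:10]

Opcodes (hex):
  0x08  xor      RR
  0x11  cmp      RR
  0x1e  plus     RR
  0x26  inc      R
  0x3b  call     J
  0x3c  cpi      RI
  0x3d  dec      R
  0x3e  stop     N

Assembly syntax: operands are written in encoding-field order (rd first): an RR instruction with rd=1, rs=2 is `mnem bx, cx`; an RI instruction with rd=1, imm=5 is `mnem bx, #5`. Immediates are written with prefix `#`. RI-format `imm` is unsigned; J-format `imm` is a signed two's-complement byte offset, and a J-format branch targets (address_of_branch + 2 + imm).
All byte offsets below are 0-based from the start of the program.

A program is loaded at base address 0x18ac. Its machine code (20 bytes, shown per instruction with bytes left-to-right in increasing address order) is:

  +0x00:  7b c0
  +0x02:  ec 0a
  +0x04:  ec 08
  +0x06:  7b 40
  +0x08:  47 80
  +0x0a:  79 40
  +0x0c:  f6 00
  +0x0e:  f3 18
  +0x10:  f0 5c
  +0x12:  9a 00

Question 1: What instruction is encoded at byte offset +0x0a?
off 0x0a: read 79 40 as big → 0x7940
  opcode bits[15:10]=0x1e: plus/RR
  rd: (w>>8)&0x3=0x1 → bx
  rs: (w>>6)&0x3=0x1 → bx

plus bx, bx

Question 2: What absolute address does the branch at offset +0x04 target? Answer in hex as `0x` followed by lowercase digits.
+0x04: ec 08 ⇒ word 0xec08 (big)
  op=0xec08>>10=0x3b ⇒ call (J)
  imm: (w>>0)&0x3ff=0x8 → #8
  target = base 0x18ac + off 0x04 + 2 + imm 8 = 0x18ba

0x18ba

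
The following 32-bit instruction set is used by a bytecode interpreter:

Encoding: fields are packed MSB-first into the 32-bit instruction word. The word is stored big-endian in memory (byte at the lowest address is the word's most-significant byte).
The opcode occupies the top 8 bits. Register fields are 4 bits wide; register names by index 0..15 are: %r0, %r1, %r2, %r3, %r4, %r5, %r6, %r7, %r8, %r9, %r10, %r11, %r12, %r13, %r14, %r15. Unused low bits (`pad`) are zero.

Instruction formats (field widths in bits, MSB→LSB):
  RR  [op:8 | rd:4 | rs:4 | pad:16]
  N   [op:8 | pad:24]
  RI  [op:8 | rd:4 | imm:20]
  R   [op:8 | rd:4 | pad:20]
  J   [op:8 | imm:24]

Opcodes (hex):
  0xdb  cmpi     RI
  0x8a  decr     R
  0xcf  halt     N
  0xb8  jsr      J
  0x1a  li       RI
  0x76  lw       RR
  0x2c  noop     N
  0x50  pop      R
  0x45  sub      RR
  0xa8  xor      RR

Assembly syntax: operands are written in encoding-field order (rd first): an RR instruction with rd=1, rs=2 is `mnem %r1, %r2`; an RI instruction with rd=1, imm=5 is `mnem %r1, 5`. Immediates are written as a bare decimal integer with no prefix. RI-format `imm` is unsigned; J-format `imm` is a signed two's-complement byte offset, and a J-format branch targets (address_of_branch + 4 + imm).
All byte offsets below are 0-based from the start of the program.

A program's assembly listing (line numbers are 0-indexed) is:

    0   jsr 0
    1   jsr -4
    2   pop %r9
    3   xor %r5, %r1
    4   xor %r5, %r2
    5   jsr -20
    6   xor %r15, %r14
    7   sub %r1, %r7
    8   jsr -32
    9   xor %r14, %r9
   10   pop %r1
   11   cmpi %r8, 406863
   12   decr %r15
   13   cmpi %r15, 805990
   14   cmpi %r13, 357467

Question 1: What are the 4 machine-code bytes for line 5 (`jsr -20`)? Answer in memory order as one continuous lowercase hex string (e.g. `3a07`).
L5: jsr op=0xb8:8|imm=-20:24 ⇒ 0xb8ffffec ⇒ big b8 ff ff ec

b8ffffec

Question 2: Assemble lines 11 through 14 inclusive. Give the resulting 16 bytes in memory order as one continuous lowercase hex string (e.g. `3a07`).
db86354f8af00000dbfc4c66dbd5745b

line 11 (cmpi): pack op=0xdb:8|rd=8:4|imm=406863:20 = 0xdb86354f; big→ db 86 35 4f
line 12 (decr): pack op=0x8a:8|rd=15:4|pad=0:20 = 0x8af00000; big→ 8a f0 00 00
line 13 (cmpi): pack op=0xdb:8|rd=15:4|imm=805990:20 = 0xdbfc4c66; big→ db fc 4c 66
line 14 (cmpi): pack op=0xdb:8|rd=13:4|imm=357467:20 = 0xdbd5745b; big→ db d5 74 5b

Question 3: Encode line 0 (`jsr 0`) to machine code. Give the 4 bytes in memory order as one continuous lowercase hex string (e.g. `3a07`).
0. jsr fields op=0xb8:8|imm=0:24 → word b8000000h → b8 00 00 00

b8000000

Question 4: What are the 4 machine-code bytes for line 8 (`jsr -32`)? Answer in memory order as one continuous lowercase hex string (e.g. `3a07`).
b8ffffe0

8. jsr fields op=0xb8:8|imm=-32:24 → word b8ffffe0h → b8 ff ff e0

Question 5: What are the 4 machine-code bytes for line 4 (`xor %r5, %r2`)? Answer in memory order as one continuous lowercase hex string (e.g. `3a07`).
4. xor fields op=0xa8:8|rd=5:4|rs=2:4|pad=0:16 → word a8520000h → a8 52 00 00

a8520000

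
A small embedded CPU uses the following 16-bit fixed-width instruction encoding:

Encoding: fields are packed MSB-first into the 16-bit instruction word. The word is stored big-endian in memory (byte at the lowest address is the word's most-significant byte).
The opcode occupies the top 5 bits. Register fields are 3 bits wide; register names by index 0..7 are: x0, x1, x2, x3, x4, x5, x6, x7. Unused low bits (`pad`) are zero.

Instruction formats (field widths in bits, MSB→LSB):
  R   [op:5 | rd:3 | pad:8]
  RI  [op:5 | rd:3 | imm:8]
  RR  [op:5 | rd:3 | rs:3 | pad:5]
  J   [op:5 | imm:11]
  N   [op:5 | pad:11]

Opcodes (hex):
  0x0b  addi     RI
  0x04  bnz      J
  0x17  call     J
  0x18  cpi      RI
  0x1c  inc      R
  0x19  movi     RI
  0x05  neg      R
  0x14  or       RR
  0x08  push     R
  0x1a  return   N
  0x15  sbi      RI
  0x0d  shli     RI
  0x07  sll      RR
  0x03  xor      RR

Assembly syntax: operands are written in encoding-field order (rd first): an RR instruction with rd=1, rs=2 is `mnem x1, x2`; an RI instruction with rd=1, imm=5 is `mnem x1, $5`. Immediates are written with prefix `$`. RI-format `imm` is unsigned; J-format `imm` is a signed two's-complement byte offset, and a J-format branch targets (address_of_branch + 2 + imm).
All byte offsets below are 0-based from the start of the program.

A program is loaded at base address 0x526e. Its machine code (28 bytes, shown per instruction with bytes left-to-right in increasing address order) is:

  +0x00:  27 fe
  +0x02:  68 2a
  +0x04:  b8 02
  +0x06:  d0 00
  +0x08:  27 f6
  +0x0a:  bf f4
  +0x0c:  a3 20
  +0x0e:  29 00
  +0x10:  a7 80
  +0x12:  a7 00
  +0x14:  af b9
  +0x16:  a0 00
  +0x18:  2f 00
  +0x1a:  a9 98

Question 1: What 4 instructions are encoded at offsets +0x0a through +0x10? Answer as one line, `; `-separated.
off 0x0a: read bf f4 as big → 0xbff4
  top 5b → 0x17 → call [J]
  [10:0] imm=2036 (s11→-12) = $-12
off 0x0c: read a3 20 as big → 0xa320
  top 5b → 0x14 → or [RR]
  [10:8] rd=3 = x3
  [7:5] rs=1 = x1
off 0x0e: read 29 00 as big → 0x2900
  top 5b → 0x5 → neg [R]
  [10:8] rd=1 = x1
off 0x10: read a7 80 as big → 0xa780
  top 5b → 0x14 → or [RR]
  [10:8] rd=7 = x7
  [7:5] rs=4 = x4

call $-12; or x3, x1; neg x1; or x7, x4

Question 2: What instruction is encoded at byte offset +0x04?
call $2

+0x04: b8 02 ⇒ word 0xb802 (big)
  opcode bits[15:11]=0x17: call/J
  imm@[10:0]=0x2 ⇒ $2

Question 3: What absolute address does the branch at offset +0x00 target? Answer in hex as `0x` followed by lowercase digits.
+0x00: 27 fe ⇒ word 0x27fe (big)
  top 5b → 0x4 → bnz [J]
  [10:0] imm=2046 (s11→-2) = $-2
  target = base 0x526e + off 0x00 + 2 + imm -2 = 0x526e

0x526e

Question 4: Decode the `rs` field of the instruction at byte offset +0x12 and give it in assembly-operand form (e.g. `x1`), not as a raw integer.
+0x12: a7 00 ⇒ word 0xa700 (big)
  op=0xa700>>11=0x14 ⇒ or (RR)
  rd@[10:8]=0x7 ⇒ x7
  rs@[7:5]=0x0 ⇒ x0

x0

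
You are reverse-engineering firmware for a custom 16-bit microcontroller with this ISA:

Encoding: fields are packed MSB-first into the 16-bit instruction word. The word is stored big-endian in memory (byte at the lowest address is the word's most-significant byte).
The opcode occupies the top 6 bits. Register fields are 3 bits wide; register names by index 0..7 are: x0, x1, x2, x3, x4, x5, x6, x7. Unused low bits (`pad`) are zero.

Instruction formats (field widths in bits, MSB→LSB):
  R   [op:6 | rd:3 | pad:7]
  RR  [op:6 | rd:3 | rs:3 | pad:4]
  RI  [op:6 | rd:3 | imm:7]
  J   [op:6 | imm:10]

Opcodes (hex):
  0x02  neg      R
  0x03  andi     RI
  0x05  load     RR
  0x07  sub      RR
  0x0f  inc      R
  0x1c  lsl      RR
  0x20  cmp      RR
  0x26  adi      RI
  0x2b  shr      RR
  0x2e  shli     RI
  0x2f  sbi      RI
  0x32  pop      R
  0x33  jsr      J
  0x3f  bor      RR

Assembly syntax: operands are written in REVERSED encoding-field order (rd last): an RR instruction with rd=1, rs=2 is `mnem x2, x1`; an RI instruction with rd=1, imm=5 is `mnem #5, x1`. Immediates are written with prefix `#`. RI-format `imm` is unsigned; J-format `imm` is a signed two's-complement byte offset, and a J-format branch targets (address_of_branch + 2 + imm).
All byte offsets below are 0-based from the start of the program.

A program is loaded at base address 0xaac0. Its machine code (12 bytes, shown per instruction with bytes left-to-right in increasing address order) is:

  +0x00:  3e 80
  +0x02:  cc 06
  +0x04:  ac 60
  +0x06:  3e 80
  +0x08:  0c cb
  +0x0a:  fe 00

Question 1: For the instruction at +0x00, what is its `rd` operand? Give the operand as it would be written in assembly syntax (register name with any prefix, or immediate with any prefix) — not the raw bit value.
x5

[00] 3e 80 → 0x3e80
  op=0x3e80>>10=0xf ⇒ inc (R)
  rd: (w>>7)&0x7=0x5 → x5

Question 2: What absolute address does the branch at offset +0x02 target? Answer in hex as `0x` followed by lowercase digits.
@+02  big-endian(cc 06) = 0xcc06
  op=0xcc06>>10=0x33 ⇒ jsr (J)
  imm@[9:0]=0x6 ⇒ #6
  target = base 0xaac0 + off 0x02 + 2 + imm 6 = 0xaaca

0xaaca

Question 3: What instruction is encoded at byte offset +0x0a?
bor x0, x4

off 0x0a: read fe 00 as big → 0xfe00
  top 6b → 0x3f → bor [RR]
  [9:7] rd=4 = x4
  [6:4] rs=0 = x0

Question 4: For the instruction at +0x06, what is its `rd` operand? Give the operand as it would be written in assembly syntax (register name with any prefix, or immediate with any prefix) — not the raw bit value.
x5

+0x06: 3e 80 ⇒ word 0x3e80 (big)
  top 6b → 0xf → inc [R]
  rd: (w>>7)&0x7=0x5 → x5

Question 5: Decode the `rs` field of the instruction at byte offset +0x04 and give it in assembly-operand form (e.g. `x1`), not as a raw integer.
[04] ac 60 → 0xac60
  opcode bits[15:10]=0x2b: shr/RR
  rd: (w>>7)&0x7=0x0 → x0
  rs: (w>>4)&0x7=0x6 → x6

x6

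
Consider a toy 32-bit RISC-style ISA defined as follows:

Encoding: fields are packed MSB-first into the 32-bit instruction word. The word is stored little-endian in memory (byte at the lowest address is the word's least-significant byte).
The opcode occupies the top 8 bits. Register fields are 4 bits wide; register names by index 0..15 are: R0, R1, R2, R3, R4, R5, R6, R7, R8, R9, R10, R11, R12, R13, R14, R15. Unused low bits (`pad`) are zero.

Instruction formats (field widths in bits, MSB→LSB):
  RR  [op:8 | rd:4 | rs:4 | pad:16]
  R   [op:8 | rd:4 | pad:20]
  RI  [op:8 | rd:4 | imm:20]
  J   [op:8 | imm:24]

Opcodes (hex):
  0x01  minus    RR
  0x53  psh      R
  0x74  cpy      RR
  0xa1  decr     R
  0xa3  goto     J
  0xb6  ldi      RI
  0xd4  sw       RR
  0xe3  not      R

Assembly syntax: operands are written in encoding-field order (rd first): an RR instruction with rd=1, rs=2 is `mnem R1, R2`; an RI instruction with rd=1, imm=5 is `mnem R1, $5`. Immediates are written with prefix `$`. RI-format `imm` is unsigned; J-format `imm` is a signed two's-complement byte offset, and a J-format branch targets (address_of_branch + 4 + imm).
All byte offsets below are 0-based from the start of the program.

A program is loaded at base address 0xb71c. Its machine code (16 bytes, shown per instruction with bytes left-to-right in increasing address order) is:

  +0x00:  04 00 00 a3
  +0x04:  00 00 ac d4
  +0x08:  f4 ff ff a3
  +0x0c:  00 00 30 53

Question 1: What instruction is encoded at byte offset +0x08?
goto $-12

@+08  little-endian(f4 ff ff a3) = 0xa3fffff4
  opcode bits[31:24]=0xa3: goto/J
  imm: (w>>0)&0xffffff=0xfffff4 (s24→-12) → $-12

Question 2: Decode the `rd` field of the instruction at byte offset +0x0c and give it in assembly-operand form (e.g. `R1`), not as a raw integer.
R3

@+0c  little-endian(00 00 30 53) = 0x53300000
  op=0x53300000>>24=0x53 ⇒ psh (R)
  rd@[23:20]=0x3 ⇒ R3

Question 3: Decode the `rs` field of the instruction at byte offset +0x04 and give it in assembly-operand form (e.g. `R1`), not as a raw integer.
+0x04: 00 00 ac d4 ⇒ word 0xd4ac0000 (little)
  op=0xd4ac0000>>24=0xd4 ⇒ sw (RR)
  rd: (w>>20)&0xf=0xa → R10
  rs: (w>>16)&0xf=0xc → R12

R12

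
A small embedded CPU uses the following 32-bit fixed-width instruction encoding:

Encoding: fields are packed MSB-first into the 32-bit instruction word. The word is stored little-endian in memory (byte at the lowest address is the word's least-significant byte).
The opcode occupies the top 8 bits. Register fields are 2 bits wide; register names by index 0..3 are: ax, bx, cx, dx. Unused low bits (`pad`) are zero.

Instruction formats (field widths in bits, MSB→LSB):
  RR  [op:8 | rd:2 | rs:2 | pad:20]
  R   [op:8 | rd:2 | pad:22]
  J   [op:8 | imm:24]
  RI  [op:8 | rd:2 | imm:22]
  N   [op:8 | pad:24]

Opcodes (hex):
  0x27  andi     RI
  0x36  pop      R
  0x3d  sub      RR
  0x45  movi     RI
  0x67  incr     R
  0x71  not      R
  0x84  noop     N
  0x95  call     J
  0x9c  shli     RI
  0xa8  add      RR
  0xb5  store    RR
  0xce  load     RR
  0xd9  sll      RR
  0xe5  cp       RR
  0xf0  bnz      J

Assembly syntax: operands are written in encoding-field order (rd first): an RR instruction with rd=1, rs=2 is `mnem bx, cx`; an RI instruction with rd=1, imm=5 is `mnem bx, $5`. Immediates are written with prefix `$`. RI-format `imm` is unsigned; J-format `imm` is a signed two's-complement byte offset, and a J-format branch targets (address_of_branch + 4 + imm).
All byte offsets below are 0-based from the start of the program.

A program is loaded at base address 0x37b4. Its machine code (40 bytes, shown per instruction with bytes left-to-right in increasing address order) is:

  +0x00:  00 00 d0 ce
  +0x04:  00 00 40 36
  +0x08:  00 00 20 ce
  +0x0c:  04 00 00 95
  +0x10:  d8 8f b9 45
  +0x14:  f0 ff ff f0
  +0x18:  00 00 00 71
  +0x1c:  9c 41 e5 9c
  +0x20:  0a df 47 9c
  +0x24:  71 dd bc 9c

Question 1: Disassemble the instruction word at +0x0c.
off 0x0c: read 04 00 00 95 as little → 0x95000004
  op=0x95000004>>24=0x95 ⇒ call (J)
  imm: (w>>0)&0xffffff=0x4 → $4

call $4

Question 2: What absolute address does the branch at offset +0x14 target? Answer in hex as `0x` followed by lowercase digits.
off 0x14: read f0 ff ff f0 as little → 0xf0fffff0
  op=0xf0fffff0>>24=0xf0 ⇒ bnz (J)
  [23:0] imm=16777200 (s24→-16) = $-16
  target = base 0x37b4 + off 0x14 + 4 + imm -16 = 0x37bc

0x37bc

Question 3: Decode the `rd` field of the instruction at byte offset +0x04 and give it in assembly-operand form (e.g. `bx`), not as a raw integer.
[04] 00 00 40 36 → 0x36400000
  op=0x36400000>>24=0x36 ⇒ pop (R)
  rd@[23:22]=0x1 ⇒ bx

bx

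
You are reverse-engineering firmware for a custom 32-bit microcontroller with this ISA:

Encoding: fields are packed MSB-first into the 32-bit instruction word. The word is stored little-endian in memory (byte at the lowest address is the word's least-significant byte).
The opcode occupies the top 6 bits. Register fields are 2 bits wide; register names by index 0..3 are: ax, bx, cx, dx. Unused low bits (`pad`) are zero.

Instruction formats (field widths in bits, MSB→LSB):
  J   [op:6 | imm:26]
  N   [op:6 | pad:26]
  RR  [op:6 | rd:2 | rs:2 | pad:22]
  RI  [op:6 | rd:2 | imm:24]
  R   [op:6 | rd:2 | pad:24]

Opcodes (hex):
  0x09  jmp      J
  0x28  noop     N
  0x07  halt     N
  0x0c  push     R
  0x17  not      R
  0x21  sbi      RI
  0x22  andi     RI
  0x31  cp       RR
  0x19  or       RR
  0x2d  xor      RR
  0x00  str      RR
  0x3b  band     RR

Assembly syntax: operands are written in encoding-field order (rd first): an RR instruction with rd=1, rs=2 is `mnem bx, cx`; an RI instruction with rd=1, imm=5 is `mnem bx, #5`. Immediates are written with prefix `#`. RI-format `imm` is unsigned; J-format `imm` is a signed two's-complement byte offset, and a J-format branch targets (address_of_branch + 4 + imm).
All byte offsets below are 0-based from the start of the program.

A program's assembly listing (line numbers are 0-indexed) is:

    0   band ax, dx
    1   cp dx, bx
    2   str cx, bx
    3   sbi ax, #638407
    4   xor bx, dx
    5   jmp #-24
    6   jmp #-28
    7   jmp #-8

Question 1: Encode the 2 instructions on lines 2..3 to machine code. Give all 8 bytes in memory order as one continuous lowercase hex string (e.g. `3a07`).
00004002c7bd0984

line 2 (str): pack op=0x0:6|rd=2:2|rs=1:2|pad=0:22 = 0x02400000; little→ 00 00 40 02
line 3 (sbi): pack op=0x21:6|rd=0:2|imm=638407:24 = 0x8409bdc7; little→ c7 bd 09 84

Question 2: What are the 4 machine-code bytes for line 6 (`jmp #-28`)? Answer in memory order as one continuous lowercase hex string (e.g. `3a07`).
L6: jmp op=0x9:6|imm=-28:26 ⇒ 0x27ffffe4 ⇒ little e4 ff ff 27

e4ffff27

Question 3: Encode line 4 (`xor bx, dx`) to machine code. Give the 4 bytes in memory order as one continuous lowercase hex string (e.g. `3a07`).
0000c0b5

4. xor fields op=0x2d:6|rd=1:2|rs=3:2|pad=0:22 → word b5c00000h → 00 00 c0 b5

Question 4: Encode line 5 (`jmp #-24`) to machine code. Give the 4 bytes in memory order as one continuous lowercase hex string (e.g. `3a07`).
line 5 (jmp): pack op=0x9:6|imm=-24:26 = 0x27ffffe8; little→ e8 ff ff 27

e8ffff27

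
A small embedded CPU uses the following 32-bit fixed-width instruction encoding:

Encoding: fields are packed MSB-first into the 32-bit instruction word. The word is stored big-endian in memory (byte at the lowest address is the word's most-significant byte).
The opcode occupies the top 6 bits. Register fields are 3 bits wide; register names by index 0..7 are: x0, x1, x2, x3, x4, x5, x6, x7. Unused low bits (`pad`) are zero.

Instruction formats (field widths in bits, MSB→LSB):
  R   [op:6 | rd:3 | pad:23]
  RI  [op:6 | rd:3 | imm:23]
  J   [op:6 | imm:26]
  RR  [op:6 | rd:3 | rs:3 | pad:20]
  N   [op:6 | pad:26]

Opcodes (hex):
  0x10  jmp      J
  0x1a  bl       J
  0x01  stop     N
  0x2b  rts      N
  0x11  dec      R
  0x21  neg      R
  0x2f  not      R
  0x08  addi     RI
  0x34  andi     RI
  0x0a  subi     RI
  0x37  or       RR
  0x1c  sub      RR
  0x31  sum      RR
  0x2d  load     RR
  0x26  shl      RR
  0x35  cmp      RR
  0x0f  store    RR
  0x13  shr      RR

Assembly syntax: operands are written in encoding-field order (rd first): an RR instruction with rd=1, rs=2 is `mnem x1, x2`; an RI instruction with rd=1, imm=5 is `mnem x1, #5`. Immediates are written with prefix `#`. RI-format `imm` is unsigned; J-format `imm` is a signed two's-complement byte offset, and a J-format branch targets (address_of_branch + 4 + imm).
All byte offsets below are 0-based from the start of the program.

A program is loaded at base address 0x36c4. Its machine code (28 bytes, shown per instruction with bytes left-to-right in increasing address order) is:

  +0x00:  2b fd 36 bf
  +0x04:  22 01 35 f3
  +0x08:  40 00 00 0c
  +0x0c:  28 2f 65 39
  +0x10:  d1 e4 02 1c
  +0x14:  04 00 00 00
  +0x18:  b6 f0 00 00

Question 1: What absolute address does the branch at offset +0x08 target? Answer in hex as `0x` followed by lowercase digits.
0x36dc

@+08  big-endian(40 00 00 0c) = 0x4000000c
  top 6b → 0x10 → jmp [J]
  imm@[25:0]=0xc ⇒ #12
  target = base 0x36c4 + off 0x08 + 4 + imm 12 = 0x36dc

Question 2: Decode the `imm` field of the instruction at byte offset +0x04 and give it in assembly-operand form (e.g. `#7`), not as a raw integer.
#79347

[04] 22 01 35 f3 → 0x220135f3
  opcode bits[31:26]=0x8: addi/RI
  rd: (w>>23)&0x7=0x4 → x4
  imm: (w>>0)&0x7fffff=0x135f3 → #79347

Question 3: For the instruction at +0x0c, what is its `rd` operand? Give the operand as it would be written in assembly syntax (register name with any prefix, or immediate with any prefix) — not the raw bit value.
@+0c  big-endian(28 2f 65 39) = 0x282f6539
  op=0x282f6539>>26=0xa ⇒ subi (RI)
  rd@[25:23]=0x0 ⇒ x0
  imm@[22:0]=0x2f6539 ⇒ #3106105

x0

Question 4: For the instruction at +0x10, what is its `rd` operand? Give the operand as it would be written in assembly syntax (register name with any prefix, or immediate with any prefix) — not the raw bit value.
[10] d1 e4 02 1c → 0xd1e4021c
  top 6b → 0x34 → andi [RI]
  rd@[25:23]=0x3 ⇒ x3
  imm@[22:0]=0x64021c ⇒ #6554140

x3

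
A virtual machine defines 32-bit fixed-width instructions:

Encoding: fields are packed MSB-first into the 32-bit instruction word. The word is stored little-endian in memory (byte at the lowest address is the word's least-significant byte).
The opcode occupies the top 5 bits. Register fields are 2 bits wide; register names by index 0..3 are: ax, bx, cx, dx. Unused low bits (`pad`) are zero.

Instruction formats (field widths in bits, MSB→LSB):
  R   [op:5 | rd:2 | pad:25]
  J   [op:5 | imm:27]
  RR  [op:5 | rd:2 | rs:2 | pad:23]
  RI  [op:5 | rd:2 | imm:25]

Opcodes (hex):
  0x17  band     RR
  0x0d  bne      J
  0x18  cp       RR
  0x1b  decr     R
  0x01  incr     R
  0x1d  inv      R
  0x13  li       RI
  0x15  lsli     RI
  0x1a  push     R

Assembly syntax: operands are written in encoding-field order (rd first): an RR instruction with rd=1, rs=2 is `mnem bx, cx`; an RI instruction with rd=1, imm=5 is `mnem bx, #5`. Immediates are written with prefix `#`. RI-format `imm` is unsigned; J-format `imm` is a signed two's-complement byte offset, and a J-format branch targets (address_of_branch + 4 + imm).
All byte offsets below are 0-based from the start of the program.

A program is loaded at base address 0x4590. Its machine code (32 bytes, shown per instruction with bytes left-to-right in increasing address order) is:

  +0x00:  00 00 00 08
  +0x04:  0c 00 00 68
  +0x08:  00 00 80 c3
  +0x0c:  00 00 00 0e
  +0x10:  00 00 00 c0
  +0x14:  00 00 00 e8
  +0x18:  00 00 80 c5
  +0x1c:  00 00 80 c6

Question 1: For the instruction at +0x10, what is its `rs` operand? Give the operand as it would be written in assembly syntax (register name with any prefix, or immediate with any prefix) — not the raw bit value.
[10] 00 00 00 c0 → 0xc0000000
  top 5b → 0x18 → cp [RR]
  [26:25] rd=0 = ax
  [24:23] rs=0 = ax

ax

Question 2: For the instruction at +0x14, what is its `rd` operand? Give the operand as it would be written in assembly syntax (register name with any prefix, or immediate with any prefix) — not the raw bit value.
+0x14: 00 00 00 e8 ⇒ word 0xe8000000 (little)
  op=0xe8000000>>27=0x1d ⇒ inv (R)
  [26:25] rd=0 = ax

ax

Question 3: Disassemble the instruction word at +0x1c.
cp dx, bx

+0x1c: 00 00 80 c6 ⇒ word 0xc6800000 (little)
  opcode bits[31:27]=0x18: cp/RR
  rd@[26:25]=0x3 ⇒ dx
  rs@[24:23]=0x1 ⇒ bx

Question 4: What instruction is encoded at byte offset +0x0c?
off 0x0c: read 00 00 00 0e as little → 0x0e000000
  opcode bits[31:27]=0x1: incr/R
  rd@[26:25]=0x3 ⇒ dx

incr dx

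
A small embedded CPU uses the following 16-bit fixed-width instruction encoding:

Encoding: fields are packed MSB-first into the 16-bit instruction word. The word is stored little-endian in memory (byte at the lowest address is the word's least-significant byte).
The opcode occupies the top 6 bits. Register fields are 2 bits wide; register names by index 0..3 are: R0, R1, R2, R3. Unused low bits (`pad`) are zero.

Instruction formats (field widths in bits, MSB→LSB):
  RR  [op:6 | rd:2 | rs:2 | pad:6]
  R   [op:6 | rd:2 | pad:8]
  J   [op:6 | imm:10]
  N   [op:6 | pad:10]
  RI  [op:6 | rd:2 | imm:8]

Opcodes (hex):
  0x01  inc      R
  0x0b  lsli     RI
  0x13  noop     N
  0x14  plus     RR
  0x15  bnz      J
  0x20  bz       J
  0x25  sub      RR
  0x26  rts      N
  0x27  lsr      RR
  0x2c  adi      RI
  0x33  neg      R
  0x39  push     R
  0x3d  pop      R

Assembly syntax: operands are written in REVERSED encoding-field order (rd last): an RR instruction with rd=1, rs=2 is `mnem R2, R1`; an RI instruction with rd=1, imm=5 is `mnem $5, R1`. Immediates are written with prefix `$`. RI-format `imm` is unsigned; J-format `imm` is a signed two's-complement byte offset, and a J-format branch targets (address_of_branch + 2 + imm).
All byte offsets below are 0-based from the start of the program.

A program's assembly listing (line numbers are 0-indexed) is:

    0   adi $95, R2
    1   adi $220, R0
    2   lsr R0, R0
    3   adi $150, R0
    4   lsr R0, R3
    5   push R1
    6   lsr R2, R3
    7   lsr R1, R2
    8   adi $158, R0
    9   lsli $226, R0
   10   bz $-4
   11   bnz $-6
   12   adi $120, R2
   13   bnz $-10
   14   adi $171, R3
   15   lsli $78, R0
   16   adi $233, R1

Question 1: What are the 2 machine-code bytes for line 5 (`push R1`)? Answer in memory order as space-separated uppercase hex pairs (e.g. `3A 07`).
00 E5

L5: push op=0x39:6|rd=1:2|pad=0:8 ⇒ 0xe500 ⇒ little 00 e5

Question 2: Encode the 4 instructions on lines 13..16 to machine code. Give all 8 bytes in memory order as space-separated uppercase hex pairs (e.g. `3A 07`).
F6 57 AB B3 4E 2C E9 B1

13. bnz fields op=0x15:6|imm=-10:10 → word 57f6h → f6 57
14. adi fields op=0x2c:6|rd=3:2|imm=171:8 → word b3abh → ab b3
15. lsli fields op=0xb:6|rd=0:2|imm=78:8 → word 2c4eh → 4e 2c
16. adi fields op=0x2c:6|rd=1:2|imm=233:8 → word b1e9h → e9 b1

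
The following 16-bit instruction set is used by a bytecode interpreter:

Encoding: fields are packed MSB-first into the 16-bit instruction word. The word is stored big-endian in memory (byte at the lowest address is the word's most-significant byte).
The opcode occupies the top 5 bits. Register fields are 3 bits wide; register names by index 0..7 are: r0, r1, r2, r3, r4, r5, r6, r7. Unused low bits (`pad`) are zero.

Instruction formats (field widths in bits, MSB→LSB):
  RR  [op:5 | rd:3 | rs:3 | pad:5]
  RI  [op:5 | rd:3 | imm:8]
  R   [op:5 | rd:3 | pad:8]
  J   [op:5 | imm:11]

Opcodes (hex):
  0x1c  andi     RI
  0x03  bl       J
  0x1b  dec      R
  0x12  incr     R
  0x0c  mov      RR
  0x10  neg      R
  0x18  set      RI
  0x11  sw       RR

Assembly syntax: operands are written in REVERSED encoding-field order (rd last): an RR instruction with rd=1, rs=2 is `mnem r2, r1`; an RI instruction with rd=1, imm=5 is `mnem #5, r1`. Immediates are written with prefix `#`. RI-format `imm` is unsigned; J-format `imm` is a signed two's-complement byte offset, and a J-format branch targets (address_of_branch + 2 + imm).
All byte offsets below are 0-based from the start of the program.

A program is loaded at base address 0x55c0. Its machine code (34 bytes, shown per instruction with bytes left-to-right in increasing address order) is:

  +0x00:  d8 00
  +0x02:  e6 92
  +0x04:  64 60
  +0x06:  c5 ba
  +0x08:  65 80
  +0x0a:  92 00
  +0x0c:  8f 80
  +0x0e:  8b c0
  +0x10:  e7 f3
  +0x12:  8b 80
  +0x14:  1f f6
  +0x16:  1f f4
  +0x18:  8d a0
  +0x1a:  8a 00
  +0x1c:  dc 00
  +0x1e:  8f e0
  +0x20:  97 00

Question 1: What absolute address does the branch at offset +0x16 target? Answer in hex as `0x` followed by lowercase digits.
0x55cc

+0x16: 1f f4 ⇒ word 0x1ff4 (big)
  opcode bits[15:11]=0x3: bl/J
  imm: (w>>0)&0x7ff=0x7f4 (s11→-12) → #-12
  target = base 0x55c0 + off 0x16 + 2 + imm -12 = 0x55cc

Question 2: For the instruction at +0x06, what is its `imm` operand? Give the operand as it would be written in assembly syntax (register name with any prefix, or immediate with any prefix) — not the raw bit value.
+0x06: c5 ba ⇒ word 0xc5ba (big)
  top 5b → 0x18 → set [RI]
  rd@[10:8]=0x5 ⇒ r5
  imm@[7:0]=0xba ⇒ #186

#186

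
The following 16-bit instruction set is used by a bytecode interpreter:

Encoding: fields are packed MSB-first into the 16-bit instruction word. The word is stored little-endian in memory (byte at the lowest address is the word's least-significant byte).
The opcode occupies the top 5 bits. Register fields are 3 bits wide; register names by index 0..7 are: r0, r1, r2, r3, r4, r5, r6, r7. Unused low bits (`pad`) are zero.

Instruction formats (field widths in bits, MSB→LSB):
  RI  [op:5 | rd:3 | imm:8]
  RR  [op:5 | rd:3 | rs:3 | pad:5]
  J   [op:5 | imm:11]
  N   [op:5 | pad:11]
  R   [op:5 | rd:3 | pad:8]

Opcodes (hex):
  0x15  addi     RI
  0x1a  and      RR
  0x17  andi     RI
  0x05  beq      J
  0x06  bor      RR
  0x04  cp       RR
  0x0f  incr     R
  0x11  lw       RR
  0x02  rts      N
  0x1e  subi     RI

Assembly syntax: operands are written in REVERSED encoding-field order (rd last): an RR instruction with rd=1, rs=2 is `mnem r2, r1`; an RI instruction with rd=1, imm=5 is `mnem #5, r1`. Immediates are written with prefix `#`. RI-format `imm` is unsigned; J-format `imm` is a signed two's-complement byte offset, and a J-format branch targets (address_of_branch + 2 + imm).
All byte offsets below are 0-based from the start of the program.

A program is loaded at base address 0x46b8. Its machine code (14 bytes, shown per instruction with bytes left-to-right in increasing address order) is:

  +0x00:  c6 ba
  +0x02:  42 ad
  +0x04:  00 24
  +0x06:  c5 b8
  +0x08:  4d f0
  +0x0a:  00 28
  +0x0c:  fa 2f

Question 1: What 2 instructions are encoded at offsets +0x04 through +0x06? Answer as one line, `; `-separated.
cp r0, r4; andi #197, r0

[04] 00 24 → 0x2400
  top 5b → 0x4 → cp [RR]
  rd: (w>>8)&0x7=0x4 → r4
  rs: (w>>5)&0x7=0x0 → r0
[06] c5 b8 → 0xb8c5
  top 5b → 0x17 → andi [RI]
  rd: (w>>8)&0x7=0x0 → r0
  imm: (w>>0)&0xff=0xc5 → #197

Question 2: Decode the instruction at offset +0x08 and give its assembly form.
subi #77, r0

+0x08: 4d f0 ⇒ word 0xf04d (little)
  opcode bits[15:11]=0x1e: subi/RI
  [10:8] rd=0 = r0
  [7:0] imm=77 = #77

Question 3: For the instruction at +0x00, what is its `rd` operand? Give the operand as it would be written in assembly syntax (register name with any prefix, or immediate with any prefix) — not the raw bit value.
[00] c6 ba → 0xbac6
  opcode bits[15:11]=0x17: andi/RI
  [10:8] rd=2 = r2
  [7:0] imm=198 = #198

r2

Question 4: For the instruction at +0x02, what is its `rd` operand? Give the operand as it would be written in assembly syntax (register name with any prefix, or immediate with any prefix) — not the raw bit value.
+0x02: 42 ad ⇒ word 0xad42 (little)
  op=0xad42>>11=0x15 ⇒ addi (RI)
  rd@[10:8]=0x5 ⇒ r5
  imm@[7:0]=0x42 ⇒ #66

r5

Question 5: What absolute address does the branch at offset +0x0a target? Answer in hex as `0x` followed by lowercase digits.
0x46c4

off 0x0a: read 00 28 as little → 0x2800
  op=0x2800>>11=0x5 ⇒ beq (J)
  [10:0] imm=0 = #0
  target = base 0x46b8 + off 0x0a + 2 + imm 0 = 0x46c4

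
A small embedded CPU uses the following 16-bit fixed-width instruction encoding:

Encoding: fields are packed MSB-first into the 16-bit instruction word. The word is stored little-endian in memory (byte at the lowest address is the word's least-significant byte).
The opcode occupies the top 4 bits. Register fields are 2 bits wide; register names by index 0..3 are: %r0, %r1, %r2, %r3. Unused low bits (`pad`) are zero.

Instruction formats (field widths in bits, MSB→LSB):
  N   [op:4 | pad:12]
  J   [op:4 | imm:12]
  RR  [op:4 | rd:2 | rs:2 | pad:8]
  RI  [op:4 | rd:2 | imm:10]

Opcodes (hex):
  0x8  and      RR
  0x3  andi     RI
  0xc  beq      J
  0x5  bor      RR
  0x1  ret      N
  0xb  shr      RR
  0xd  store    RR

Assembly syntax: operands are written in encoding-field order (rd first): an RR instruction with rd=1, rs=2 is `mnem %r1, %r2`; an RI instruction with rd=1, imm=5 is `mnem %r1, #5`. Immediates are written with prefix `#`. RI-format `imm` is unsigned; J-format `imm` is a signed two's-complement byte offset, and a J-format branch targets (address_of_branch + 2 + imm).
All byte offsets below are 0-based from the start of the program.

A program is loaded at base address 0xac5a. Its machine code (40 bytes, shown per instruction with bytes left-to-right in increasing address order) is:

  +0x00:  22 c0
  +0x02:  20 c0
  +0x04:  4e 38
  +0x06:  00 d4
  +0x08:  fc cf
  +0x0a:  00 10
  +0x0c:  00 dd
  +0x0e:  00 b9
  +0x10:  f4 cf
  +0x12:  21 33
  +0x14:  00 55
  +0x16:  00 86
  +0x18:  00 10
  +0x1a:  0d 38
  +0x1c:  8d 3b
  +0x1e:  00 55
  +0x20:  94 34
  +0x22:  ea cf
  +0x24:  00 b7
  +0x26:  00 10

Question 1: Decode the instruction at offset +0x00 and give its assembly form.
@+00  little-endian(22 c0) = 0xc022
  top 4b → 0xc → beq [J]
  imm: (w>>0)&0xfff=0x22 → #34

beq #34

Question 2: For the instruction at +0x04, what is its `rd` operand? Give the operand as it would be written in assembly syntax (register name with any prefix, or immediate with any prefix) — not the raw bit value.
[04] 4e 38 → 0x384e
  opcode bits[15:12]=0x3: andi/RI
  [11:10] rd=2 = %r2
  [9:0] imm=78 = #78

%r2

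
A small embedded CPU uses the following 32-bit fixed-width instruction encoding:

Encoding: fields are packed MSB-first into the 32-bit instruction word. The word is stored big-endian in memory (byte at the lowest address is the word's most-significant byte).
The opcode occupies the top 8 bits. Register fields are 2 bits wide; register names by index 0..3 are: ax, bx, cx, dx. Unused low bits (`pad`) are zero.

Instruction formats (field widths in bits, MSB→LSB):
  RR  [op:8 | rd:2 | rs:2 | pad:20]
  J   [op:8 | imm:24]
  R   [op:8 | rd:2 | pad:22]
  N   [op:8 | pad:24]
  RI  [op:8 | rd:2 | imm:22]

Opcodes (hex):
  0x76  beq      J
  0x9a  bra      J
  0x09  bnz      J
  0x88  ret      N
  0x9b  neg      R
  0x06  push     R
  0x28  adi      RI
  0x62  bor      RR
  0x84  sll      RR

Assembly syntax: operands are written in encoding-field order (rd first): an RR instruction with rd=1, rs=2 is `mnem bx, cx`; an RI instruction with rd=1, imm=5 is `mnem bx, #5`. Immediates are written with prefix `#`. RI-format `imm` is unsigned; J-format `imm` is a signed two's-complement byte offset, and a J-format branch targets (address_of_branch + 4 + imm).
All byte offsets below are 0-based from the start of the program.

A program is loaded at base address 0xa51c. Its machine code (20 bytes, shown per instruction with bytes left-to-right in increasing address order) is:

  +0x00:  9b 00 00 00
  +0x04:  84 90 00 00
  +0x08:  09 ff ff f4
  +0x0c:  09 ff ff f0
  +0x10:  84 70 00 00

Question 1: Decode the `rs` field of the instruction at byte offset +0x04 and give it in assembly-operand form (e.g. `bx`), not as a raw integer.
+0x04: 84 90 00 00 ⇒ word 0x84900000 (big)
  top 8b → 0x84 → sll [RR]
  rd: (w>>22)&0x3=0x2 → cx
  rs: (w>>20)&0x3=0x1 → bx

bx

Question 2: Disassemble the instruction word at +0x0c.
off 0x0c: read 09 ff ff f0 as big → 0x09fffff0
  opcode bits[31:24]=0x9: bnz/J
  [23:0] imm=16777200 (s24→-16) = #-16

bnz #-16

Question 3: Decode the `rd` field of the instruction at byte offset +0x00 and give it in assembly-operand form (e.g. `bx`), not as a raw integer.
ax

@+00  big-endian(9b 00 00 00) = 0x9b000000
  top 8b → 0x9b → neg [R]
  rd@[23:22]=0x0 ⇒ ax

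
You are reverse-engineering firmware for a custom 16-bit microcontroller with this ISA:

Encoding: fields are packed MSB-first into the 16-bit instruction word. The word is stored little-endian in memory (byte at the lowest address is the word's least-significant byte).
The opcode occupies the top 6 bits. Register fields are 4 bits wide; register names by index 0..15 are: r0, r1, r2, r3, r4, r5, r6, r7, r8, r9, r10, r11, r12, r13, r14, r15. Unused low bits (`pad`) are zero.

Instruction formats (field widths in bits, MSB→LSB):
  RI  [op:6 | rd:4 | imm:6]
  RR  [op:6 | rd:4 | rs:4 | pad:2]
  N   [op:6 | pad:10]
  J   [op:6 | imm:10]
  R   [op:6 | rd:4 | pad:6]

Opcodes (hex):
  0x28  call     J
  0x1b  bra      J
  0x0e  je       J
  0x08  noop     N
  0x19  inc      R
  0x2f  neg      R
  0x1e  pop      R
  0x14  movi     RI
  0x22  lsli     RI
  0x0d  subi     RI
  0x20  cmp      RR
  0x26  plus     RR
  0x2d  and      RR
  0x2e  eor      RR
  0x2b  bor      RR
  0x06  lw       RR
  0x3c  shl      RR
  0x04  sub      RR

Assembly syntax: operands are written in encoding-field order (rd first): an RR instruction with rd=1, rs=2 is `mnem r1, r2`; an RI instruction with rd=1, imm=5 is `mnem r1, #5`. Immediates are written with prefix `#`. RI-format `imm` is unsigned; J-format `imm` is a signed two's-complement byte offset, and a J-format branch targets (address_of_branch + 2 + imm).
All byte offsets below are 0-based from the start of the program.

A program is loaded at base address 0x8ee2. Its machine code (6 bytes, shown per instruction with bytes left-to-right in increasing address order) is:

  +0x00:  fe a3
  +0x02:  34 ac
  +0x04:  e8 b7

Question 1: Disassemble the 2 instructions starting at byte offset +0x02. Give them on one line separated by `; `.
bor r0, r13; and r15, r10

+0x02: 34 ac ⇒ word 0xac34 (little)
  op=0xac34>>10=0x2b ⇒ bor (RR)
  [9:6] rd=0 = r0
  [5:2] rs=13 = r13
+0x04: e8 b7 ⇒ word 0xb7e8 (little)
  op=0xb7e8>>10=0x2d ⇒ and (RR)
  [9:6] rd=15 = r15
  [5:2] rs=10 = r10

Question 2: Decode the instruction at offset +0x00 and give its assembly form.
call #-2

@+00  little-endian(fe a3) = 0xa3fe
  opcode bits[15:10]=0x28: call/J
  imm@[9:0]=0x3fe (s10→-2) ⇒ #-2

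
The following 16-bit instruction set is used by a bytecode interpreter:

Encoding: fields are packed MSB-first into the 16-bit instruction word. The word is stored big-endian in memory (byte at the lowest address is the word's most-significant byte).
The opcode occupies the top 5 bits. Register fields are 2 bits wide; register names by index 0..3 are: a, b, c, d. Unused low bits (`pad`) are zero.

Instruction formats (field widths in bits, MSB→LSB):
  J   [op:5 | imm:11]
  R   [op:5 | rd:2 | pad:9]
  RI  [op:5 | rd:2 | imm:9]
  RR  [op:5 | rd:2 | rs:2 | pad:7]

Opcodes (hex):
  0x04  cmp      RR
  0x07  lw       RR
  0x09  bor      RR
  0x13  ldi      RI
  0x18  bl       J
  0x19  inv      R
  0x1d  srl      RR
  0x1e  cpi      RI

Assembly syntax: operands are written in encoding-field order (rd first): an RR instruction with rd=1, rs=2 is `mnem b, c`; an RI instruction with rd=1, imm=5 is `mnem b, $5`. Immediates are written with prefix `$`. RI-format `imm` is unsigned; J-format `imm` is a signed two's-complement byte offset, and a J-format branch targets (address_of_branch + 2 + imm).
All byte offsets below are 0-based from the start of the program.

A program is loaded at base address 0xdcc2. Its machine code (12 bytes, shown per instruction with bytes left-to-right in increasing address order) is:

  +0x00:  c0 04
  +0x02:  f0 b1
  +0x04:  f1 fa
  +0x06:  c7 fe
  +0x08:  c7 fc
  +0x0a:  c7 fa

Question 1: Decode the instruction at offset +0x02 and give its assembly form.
cpi a, $177

+0x02: f0 b1 ⇒ word 0xf0b1 (big)
  op=0xf0b1>>11=0x1e ⇒ cpi (RI)
  rd: (w>>9)&0x3=0x0 → a
  imm: (w>>0)&0x1ff=0xb1 → $177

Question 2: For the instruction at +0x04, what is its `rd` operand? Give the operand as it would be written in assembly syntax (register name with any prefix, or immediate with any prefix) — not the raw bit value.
a

+0x04: f1 fa ⇒ word 0xf1fa (big)
  top 5b → 0x1e → cpi [RI]
  rd: (w>>9)&0x3=0x0 → a
  imm: (w>>0)&0x1ff=0x1fa → $506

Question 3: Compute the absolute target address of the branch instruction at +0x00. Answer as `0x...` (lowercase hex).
+0x00: c0 04 ⇒ word 0xc004 (big)
  op=0xc004>>11=0x18 ⇒ bl (J)
  imm: (w>>0)&0x7ff=0x4 → $4
  target = base 0xdcc2 + off 0x00 + 2 + imm 4 = 0xdcc8

0xdcc8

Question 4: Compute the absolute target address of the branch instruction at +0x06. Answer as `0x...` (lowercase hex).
+0x06: c7 fe ⇒ word 0xc7fe (big)
  top 5b → 0x18 → bl [J]
  imm: (w>>0)&0x7ff=0x7fe (s11→-2) → $-2
  target = base 0xdcc2 + off 0x06 + 2 + imm -2 = 0xdcc8

0xdcc8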